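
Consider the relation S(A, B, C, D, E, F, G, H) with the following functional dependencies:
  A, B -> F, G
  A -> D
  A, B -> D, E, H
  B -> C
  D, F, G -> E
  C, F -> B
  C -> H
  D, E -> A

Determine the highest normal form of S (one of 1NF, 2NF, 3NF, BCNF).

1NF

Candidate keys: {A, B}, {A, C, F}, {B, D, E}, {B, D, F, G}, {C, D, E, F}, {C, D, F, G}. Prime attributes: {A, B, C, D, E, F, G}.
A -> D: {A}⁺ = {A, D}, which is not all of the attributes, so the left side is not a superkey — BCNF is violated.
Because {H} is non-prime and the left side of C -> H is not a superkey, the relation is not in 3NF.
The proper key subset {B} of {A, B} determines non-prime {H}, so the relation is not even in 2NF.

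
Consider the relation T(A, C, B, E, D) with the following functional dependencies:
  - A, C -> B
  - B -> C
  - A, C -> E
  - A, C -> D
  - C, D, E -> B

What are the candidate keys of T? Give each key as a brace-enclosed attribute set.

{A, B}, {A, C}

No FD produces {A}, so it must be in every candidate key.
Closure of {A, B} is {A, B, C, D, E}, the whole schema; {A, B} is a candidate key.
Closure of {A, C} is {A, B, C, D, E}, the whole schema; {A, C} is a candidate key.
These are minimal and exhaustive — every other superkey contains one of them.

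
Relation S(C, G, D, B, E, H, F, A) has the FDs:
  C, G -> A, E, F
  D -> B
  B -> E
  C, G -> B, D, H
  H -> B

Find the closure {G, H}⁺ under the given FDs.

Start with {G, H}.
H -> B applies; add {B} → now {B, G, H}.
B -> E applies; add {E} → now {B, E, G, H}.
No further FD applies.

{B, E, G, H}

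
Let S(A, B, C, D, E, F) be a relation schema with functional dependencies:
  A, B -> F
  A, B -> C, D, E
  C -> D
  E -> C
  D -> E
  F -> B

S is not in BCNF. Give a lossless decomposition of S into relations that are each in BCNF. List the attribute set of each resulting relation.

Candidate keys of the original relation: {A, B}, {A, F}.
{A, B, C, D, E, F}: {C} determines {C, D, E} here but is not a superkey — split on C -> D, E, giving {C, D, E} and {A, B, C, F}.
{C, D, E}: every determinant is a superkey — BCNF.
{A, B, C, F}: {F} determines {B, F} here but is not a superkey — split on F -> B, giving {B, F} and {A, C, F}.
{B, F}: every determinant is a superkey — BCNF.
{A, C, F}: every determinant is a superkey — BCNF.

{A, C, F}; {B, F}; {C, D, E}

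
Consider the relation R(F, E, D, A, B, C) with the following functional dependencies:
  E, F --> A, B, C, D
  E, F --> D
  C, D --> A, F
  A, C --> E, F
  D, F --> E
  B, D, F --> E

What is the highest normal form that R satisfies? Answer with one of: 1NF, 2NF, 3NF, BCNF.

Candidate keys: {A, C}, {C, D}, {D, F}, {E, F}. Prime attributes: {A, C, D, E, F}.
Every FD has a superkey on the left, so the relation is in BCNF.

BCNF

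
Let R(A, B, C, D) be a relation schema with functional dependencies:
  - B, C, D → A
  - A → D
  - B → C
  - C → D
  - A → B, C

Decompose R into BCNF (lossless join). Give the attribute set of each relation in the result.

{A, B, C}; {C, D}

Candidate keys of the original relation: {A}, {B}.
{A, B, C, D}: {C} determines {C, D} here but is not a superkey — split on C → D, giving {C, D} and {A, B, C}.
{C, D}: every determinant is a superkey — BCNF.
{A, B, C}: every determinant is a superkey — BCNF.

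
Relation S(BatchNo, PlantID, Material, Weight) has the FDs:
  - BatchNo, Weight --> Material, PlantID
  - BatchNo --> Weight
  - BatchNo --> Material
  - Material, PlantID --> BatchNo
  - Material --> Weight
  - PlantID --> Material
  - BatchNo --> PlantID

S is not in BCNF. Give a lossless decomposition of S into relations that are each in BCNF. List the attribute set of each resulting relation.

{BatchNo, Material, PlantID}; {Material, Weight}

Candidate keys of the original relation: {BatchNo}, {PlantID}.
{BatchNo, Material, PlantID, Weight}: {Material} determines {Material, Weight} here but is not a superkey — split on Material --> Weight, giving {Material, Weight} and {BatchNo, Material, PlantID}.
{Material, Weight} has no BCNF violation.
{BatchNo, Material, PlantID} has no BCNF violation.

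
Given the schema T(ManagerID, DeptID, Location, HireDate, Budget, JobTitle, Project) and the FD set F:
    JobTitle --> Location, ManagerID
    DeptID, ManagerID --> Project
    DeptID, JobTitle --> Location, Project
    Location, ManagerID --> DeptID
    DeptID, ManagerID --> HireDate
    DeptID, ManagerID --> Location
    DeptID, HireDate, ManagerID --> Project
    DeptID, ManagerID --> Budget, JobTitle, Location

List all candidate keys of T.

{DeptID, ManagerID}, {JobTitle}, {Location, ManagerID}

{JobTitle} is a candidate key since {JobTitle}⁺ = {Budget, DeptID, HireDate, JobTitle, Location, ManagerID, Project} covers every attribute.
{DeptID, ManagerID} is a candidate key since {DeptID, ManagerID}⁺ = {Budget, DeptID, HireDate, JobTitle, Location, ManagerID, Project} covers every attribute.
{Location, ManagerID} is a candidate key since {Location, ManagerID}⁺ = {Budget, DeptID, HireDate, JobTitle, Location, ManagerID, Project} covers every attribute.
Any other superkey properly contains one of these, so there are no further candidate keys.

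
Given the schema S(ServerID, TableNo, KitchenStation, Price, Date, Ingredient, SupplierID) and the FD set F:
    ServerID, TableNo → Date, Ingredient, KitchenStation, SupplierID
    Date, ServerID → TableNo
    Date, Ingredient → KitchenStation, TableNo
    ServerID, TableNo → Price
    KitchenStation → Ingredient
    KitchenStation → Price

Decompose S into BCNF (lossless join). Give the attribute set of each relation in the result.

Candidate keys of the original relation: {Date, ServerID}, {ServerID, TableNo}.
Within {Date, Ingredient, KitchenStation, Price, ServerID, SupplierID, TableNo}: {Date, Ingredient}⁺ ∩ {Date, Ingredient, KitchenStation, Price, ServerID, SupplierID, TableNo} = {Date, Ingredient, KitchenStation, Price, TableNo}, not the whole set, so Date, Ingredient → KitchenStation, Price, TableNo violates BCNF; decompose into {Date, Ingredient, KitchenStation, Price, TableNo} and {Date, Ingredient, ServerID, SupplierID}.
Within {Date, Ingredient, KitchenStation, Price, TableNo}: {KitchenStation}⁺ ∩ {Date, Ingredient, KitchenStation, Price, TableNo} = {Ingredient, KitchenStation, Price}, not the whole set, so KitchenStation → Ingredient, Price violates BCNF; decompose into {Ingredient, KitchenStation, Price} and {Date, KitchenStation, TableNo}.
{Ingredient, KitchenStation, Price} has no BCNF violation.
{Date, KitchenStation, TableNo} has no BCNF violation.
{Date, Ingredient, ServerID, SupplierID} has no BCNF violation.

{Date, Ingredient, ServerID, SupplierID}; {Date, KitchenStation, TableNo}; {Ingredient, KitchenStation, Price}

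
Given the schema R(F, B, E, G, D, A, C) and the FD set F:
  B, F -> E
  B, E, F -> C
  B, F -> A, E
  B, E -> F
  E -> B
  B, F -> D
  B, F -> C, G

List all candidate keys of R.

Closure of {E} is {A, B, C, D, E, F, G}, the whole schema; {E} is a candidate key.
Closure of {B, F} is {A, B, C, D, E, F, G}, the whole schema; {B, F} is a candidate key.
These are minimal and exhaustive — every other superkey contains one of them.

{B, F}, {E}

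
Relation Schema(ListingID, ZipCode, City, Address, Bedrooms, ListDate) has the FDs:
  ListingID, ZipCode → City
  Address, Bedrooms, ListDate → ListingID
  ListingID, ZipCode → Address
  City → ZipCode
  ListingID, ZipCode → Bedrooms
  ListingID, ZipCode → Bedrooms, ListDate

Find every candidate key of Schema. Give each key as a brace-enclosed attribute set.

{Address, Bedrooms, City, ListDate}, {Address, Bedrooms, ListDate, ZipCode}, {City, ListingID}, {ListingID, ZipCode}

{City, ListingID}⁺ = {Address, Bedrooms, City, ListDate, ListingID, ZipCode}, which is every attribute, so {City, ListingID} is a candidate key.
{ListingID, ZipCode}⁺ = {Address, Bedrooms, City, ListDate, ListingID, ZipCode}, which is every attribute, so {ListingID, ZipCode} is a candidate key.
{Address, Bedrooms, City, ListDate}⁺ = {Address, Bedrooms, City, ListDate, ListingID, ZipCode}, which is every attribute, so {Address, Bedrooms, City, ListDate} is a candidate key.
{Address, Bedrooms, ListDate, ZipCode}⁺ = {Address, Bedrooms, City, ListDate, ListingID, ZipCode}, which is every attribute, so {Address, Bedrooms, ListDate, ZipCode} is a candidate key.
Any other superkey properly contains one of these, so there are no further candidate keys.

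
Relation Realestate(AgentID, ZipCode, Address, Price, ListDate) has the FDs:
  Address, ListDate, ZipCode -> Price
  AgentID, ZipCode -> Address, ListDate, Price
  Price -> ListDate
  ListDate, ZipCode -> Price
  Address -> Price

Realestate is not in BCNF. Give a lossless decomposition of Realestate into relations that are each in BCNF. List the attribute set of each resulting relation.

{Address, AgentID, ZipCode}; {Address, ListDate}; {Address, Price}; {ListDate, Price}

Candidate key of the original relation: {AgentID, ZipCode}.
Within {Address, AgentID, ListDate, Price, ZipCode}: {Address, ListDate, ZipCode}⁺ ∩ {Address, AgentID, ListDate, Price, ZipCode} = {Address, ListDate, Price, ZipCode}, not the whole set, so Address, ListDate, ZipCode -> Price violates BCNF; decompose into {Address, ListDate, Price, ZipCode} and {Address, AgentID, ListDate, ZipCode}.
Within {Address, ListDate, Price, ZipCode}: {Price}⁺ ∩ {Address, ListDate, Price, ZipCode} = {ListDate, Price}, not the whole set, so Price -> ListDate violates BCNF; decompose into {ListDate, Price} and {Address, Price, ZipCode}.
{ListDate, Price} has no BCNF violation.
Within {Address, Price, ZipCode}: {Address}⁺ ∩ {Address, Price, ZipCode} = {Address, Price}, not the whole set, so Address -> Price violates BCNF; decompose into {Address, Price} and {Address, ZipCode}.
{Address, Price} has no BCNF violation.
{Address, ZipCode} has no BCNF violation.
Within {Address, AgentID, ListDate, ZipCode}: {Address}⁺ ∩ {Address, AgentID, ListDate, ZipCode} = {Address, ListDate}, not the whole set, so Address -> ListDate violates BCNF; decompose into {Address, ListDate} and {Address, AgentID, ZipCode}.
{Address, ListDate} has no BCNF violation.
{Address, AgentID, ZipCode} has no BCNF violation.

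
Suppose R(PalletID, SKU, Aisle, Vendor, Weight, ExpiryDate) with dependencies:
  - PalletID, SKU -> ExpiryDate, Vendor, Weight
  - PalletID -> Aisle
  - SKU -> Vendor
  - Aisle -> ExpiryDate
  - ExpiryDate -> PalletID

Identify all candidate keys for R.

{Aisle, SKU}, {ExpiryDate, SKU}, {PalletID, SKU}

No FD produces {SKU}, so it must be in every candidate key.
{Aisle, SKU}⁺ = {Aisle, ExpiryDate, PalletID, SKU, Vendor, Weight}, which is every attribute, so {Aisle, SKU} is a candidate key.
{ExpiryDate, SKU}⁺ = {Aisle, ExpiryDate, PalletID, SKU, Vendor, Weight}, which is every attribute, so {ExpiryDate, SKU} is a candidate key.
{PalletID, SKU}⁺ = {Aisle, ExpiryDate, PalletID, SKU, Vendor, Weight}, which is every attribute, so {PalletID, SKU} is a candidate key.
These are minimal and exhaustive — every other superkey contains one of them.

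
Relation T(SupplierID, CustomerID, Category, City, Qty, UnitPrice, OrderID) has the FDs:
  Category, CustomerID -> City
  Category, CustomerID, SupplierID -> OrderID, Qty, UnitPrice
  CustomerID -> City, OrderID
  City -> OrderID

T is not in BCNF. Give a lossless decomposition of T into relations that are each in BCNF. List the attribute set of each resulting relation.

{Category, CustomerID, Qty, SupplierID, UnitPrice}; {City, CustomerID}; {City, OrderID}

Candidate key of the original relation: {Category, CustomerID, SupplierID}.
{Category, City, CustomerID, OrderID, Qty, SupplierID, UnitPrice}: {Category, CustomerID} determines {Category, City, CustomerID, OrderID} here but is not a superkey — split on Category, CustomerID -> City, OrderID, giving {Category, City, CustomerID, OrderID} and {Category, CustomerID, Qty, SupplierID, UnitPrice}.
{Category, City, CustomerID, OrderID}: {CustomerID} determines {City, CustomerID, OrderID} here but is not a superkey — split on CustomerID -> City, OrderID, giving {City, CustomerID, OrderID} and {Category, CustomerID}.
{City, CustomerID, OrderID}: {City} determines {City, OrderID} here but is not a superkey — split on City -> OrderID, giving {City, OrderID} and {City, CustomerID}.
{City, OrderID} is in BCNF.
{City, CustomerID} is in BCNF.
{Category, CustomerID} is in BCNF.
{Category, CustomerID, Qty, SupplierID, UnitPrice} is in BCNF.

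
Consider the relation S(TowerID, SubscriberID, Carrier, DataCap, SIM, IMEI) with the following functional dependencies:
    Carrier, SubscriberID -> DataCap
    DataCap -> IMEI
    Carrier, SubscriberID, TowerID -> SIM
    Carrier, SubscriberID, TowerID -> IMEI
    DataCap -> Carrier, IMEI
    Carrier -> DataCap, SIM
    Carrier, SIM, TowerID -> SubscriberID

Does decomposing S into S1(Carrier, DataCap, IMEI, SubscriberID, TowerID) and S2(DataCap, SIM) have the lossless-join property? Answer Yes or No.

Yes

Common attributes: {DataCap}; their closure is {Carrier, DataCap, IMEI, SIM}.
S2 is contained in that closure, so S1 ∩ S2 -> S2 holds and the join is lossless.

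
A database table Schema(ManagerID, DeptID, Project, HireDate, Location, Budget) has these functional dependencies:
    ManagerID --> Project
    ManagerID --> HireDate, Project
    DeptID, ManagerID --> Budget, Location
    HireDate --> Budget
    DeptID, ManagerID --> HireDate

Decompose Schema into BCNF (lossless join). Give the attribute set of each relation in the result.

{Budget, HireDate}; {DeptID, Location, ManagerID}; {HireDate, ManagerID, Project}

Candidate key of the original relation: {DeptID, ManagerID}.
Within {Budget, DeptID, HireDate, Location, ManagerID, Project}: {ManagerID}⁺ ∩ {Budget, DeptID, HireDate, Location, ManagerID, Project} = {Budget, HireDate, ManagerID, Project}, not the whole set, so ManagerID --> Budget, HireDate, Project violates BCNF; decompose into {Budget, HireDate, ManagerID, Project} and {DeptID, Location, ManagerID}.
Within {Budget, HireDate, ManagerID, Project}: {HireDate}⁺ ∩ {Budget, HireDate, ManagerID, Project} = {Budget, HireDate}, not the whole set, so HireDate --> Budget violates BCNF; decompose into {Budget, HireDate} and {HireDate, ManagerID, Project}.
{Budget, HireDate} has no BCNF violation.
{HireDate, ManagerID, Project} has no BCNF violation.
{DeptID, Location, ManagerID} has no BCNF violation.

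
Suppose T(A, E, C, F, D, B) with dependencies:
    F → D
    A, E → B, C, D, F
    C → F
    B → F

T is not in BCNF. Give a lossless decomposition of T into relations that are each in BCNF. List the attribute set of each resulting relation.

Candidate key of the original relation: {A, E}.
In {A, B, C, D, E, F}, {F} is not a superkey ({F}⁺ restricted to this set is {D, F}), so split on F → D into {D, F} and {A, B, C, E, F}.
{D, F} is in BCNF.
In {A, B, C, E, F}, {C} is not a superkey ({C}⁺ restricted to this set is {C, F}), so split on C → F into {C, F} and {A, B, C, E}.
{C, F} is in BCNF.
{A, B, C, E} is in BCNF.

{A, B, C, E}; {C, F}; {D, F}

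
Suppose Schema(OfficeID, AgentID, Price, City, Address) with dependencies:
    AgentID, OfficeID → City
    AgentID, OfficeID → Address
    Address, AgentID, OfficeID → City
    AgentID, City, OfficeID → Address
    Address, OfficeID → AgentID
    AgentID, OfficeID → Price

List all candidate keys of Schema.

{OfficeID} never appears on the right of any FD, so every key must include it.
Closure of {Address, OfficeID} is {Address, AgentID, City, OfficeID, Price}, the whole schema; {Address, OfficeID} is a candidate key.
Closure of {AgentID, OfficeID} is {Address, AgentID, City, OfficeID, Price}, the whole schema; {AgentID, OfficeID} is a candidate key.
These are minimal and exhaustive — every other superkey contains one of them.

{Address, OfficeID}, {AgentID, OfficeID}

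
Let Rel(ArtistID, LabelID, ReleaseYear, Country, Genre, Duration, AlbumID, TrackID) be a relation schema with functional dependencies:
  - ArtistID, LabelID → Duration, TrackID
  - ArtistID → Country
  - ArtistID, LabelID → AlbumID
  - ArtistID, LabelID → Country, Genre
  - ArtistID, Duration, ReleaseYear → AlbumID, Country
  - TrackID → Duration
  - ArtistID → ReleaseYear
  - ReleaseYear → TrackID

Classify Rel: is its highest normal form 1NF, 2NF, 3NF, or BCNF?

Candidate key: {ArtistID, LabelID}. Prime attributes: {ArtistID, LabelID}.
For ArtistID → Country we have {ArtistID}⁺ = {AlbumID, ArtistID, Country, Duration, ReleaseYear, TrackID}; {ArtistID} is not a superkey, so BCNF fails.
Because {Country} is non-prime and the left side of ArtistID → Country is not a superkey, the relation is not in 3NF.
Since {ArtistID} ⊂ {ArtistID, LabelID} and {ArtistID}⁺ ⊇ {AlbumID, Country, Duration, ReleaseYear, TrackID} with {AlbumID, Country, Duration, ReleaseYear, TrackID} non-prime, there is a partial dependency; 2NF fails.

1NF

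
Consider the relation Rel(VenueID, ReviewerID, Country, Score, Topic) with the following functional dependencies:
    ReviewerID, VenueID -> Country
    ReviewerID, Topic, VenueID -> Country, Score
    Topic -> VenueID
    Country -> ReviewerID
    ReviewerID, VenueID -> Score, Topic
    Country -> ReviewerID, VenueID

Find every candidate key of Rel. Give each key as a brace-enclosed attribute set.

Closure of {Country} is {Country, ReviewerID, Score, Topic, VenueID}, the whole schema; {Country} is a candidate key.
Closure of {ReviewerID, Topic} is {Country, ReviewerID, Score, Topic, VenueID}, the whole schema; {ReviewerID, Topic} is a candidate key.
Closure of {ReviewerID, VenueID} is {Country, ReviewerID, Score, Topic, VenueID}, the whole schema; {ReviewerID, VenueID} is a candidate key.
Any other superkey properly contains one of these, so there are no further candidate keys.

{Country}, {ReviewerID, Topic}, {ReviewerID, VenueID}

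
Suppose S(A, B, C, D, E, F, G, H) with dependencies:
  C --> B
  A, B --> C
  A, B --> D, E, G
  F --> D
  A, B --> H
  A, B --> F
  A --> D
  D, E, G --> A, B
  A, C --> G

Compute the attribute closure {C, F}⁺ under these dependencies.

Start with {C, F}.
C --> B applies; add {B} → now {B, C, F}.
F --> D applies; add {D} → now {B, C, D, F}.
No further FD applies.

{B, C, D, F}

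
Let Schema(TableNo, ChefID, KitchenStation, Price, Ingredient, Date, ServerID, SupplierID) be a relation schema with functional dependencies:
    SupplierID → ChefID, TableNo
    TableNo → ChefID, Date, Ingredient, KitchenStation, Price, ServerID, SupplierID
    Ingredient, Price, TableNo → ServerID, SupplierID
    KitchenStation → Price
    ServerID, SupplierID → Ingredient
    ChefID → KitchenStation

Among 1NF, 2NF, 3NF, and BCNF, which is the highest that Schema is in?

2NF

Candidate keys: {SupplierID}, {TableNo}. Prime attributes: {SupplierID, TableNo}.
For KitchenStation → Price we have {KitchenStation}⁺ = {KitchenStation, Price}; {KitchenStation} is not a superkey, so BCNF fails.
Because {Price} is non-prime and the left side of KitchenStation → Price is not a superkey, the relation is not in 3NF.
All keys have size 1, which rules out partial dependencies — 2NF is satisfied.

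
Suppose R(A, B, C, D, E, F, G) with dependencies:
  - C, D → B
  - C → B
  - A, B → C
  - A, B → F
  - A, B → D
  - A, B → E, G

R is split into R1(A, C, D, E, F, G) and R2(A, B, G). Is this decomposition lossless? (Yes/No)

R1 ∩ R2 = {A, G}; its closure under F is {A, G}.
The closure covers neither R1 nor R2 entirely; the join is not lossless.

No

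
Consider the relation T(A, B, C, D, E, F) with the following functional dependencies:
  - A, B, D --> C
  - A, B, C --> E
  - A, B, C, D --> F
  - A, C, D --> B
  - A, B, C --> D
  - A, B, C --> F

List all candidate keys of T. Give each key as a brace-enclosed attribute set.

{A} never appears on the right of any FD, so every key must include it.
{A, B, C} is a candidate key since {A, B, C}⁺ = {A, B, C, D, E, F} covers every attribute.
{A, B, D} is a candidate key since {A, B, D}⁺ = {A, B, C, D, E, F} covers every attribute.
{A, C, D} is a candidate key since {A, C, D}⁺ = {A, B, C, D, E, F} covers every attribute.
Any other superkey properly contains one of these, so there are no further candidate keys.

{A, B, C}, {A, B, D}, {A, C, D}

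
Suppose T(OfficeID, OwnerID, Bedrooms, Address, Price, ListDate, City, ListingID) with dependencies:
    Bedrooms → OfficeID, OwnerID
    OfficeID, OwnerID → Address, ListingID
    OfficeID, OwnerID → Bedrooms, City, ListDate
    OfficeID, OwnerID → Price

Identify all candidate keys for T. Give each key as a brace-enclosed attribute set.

{Bedrooms}⁺ = {Address, Bedrooms, City, ListDate, ListingID, OfficeID, OwnerID, Price} — all of the relation — so {Bedrooms} is a candidate key.
{OfficeID, OwnerID}⁺ = {Address, Bedrooms, City, ListDate, ListingID, OfficeID, OwnerID, Price} — all of the relation — so {OfficeID, OwnerID} is a candidate key.
Any other superkey properly contains one of these, so there are no further candidate keys.

{Bedrooms}, {OfficeID, OwnerID}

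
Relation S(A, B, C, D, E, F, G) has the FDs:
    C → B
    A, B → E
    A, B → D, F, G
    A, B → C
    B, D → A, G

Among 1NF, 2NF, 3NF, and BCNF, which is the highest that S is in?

Candidate keys: {A, B}, {A, C}, {B, D}, {C, D}. Prime attributes: {A, B, C, D}.
C → B: {C}⁺ = {B, C}, which is not all of the attributes, so the left side is not a superkey — BCNF is violated.
Its right-hand attributes {B} are all prime, as are those of every other non-superkey FD — the relation is in 3NF.

3NF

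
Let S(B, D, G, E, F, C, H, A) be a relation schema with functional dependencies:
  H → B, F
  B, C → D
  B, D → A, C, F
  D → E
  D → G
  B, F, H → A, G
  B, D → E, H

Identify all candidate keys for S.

{B, C}⁺ = {A, B, C, D, E, F, G, H} — all of the relation — so {B, C} is a candidate key.
{B, D}⁺ = {A, B, C, D, E, F, G, H} — all of the relation — so {B, D} is a candidate key.
{C, H}⁺ = {A, B, C, D, E, F, G, H} — all of the relation — so {C, H} is a candidate key.
{D, H}⁺ = {A, B, C, D, E, F, G, H} — all of the relation — so {D, H} is a candidate key.
These are minimal and exhaustive — every other superkey contains one of them.

{B, C}, {B, D}, {C, H}, {D, H}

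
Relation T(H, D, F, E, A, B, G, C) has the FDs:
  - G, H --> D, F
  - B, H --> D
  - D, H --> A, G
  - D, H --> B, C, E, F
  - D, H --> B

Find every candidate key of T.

No FD produces {H}, so it must be in every candidate key.
{B, H} is a candidate key since {B, H}⁺ = {A, B, C, D, E, F, G, H} covers every attribute.
{D, H} is a candidate key since {D, H}⁺ = {A, B, C, D, E, F, G, H} covers every attribute.
{G, H} is a candidate key since {G, H}⁺ = {A, B, C, D, E, F, G, H} covers every attribute.
These are minimal and exhaustive — every other superkey contains one of them.

{B, H}, {D, H}, {G, H}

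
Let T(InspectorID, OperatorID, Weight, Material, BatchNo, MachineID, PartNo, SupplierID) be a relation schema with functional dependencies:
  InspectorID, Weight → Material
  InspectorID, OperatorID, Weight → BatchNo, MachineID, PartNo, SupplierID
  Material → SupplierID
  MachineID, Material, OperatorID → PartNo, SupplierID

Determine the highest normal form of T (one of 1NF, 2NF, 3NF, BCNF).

Candidate key: {InspectorID, OperatorID, Weight}. Prime attributes: {InspectorID, OperatorID, Weight}.
InspectorID, Weight → Material: {InspectorID, Weight}⁺ = {InspectorID, Material, SupplierID, Weight}, which is not all of the attributes, so the left side is not a superkey — BCNF is violated.
InspectorID, Weight → Material determines the non-prime attribute {Material} from a non-superkey — 3NF is violated.
The proper key subset {InspectorID, Weight} of {InspectorID, OperatorID, Weight} determines non-prime {Material, SupplierID}, so the relation is not even in 2NF.

1NF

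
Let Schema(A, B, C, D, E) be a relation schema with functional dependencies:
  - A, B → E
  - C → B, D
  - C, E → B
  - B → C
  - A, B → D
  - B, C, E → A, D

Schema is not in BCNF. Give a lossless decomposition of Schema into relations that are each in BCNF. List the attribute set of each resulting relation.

Candidate keys of the original relation: {A, B}, {A, C}, {B, E}, {C, E}.
In {A, B, C, D, E}, {C} is not a superkey ({C}⁺ restricted to this set is {B, C, D}), so split on C → B, D into {B, C, D} and {A, C, E}.
{B, C, D}: every determinant is a superkey — BCNF.
{A, C, E}: every determinant is a superkey — BCNF.

{A, C, E}; {B, C, D}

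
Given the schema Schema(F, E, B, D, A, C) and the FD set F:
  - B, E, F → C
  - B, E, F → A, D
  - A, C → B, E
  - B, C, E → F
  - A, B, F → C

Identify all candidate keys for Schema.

{A, B, F}, {A, C}, {B, C, E}, {B, E, F}

{A, C}⁺ = {A, B, C, D, E, F} — all of the relation — so {A, C} is a candidate key.
{A, B, F}⁺ = {A, B, C, D, E, F} — all of the relation — so {A, B, F} is a candidate key.
{B, C, E}⁺ = {A, B, C, D, E, F} — all of the relation — so {B, C, E} is a candidate key.
{B, E, F}⁺ = {A, B, C, D, E, F} — all of the relation — so {B, E, F} is a candidate key.
These are minimal and exhaustive — every other superkey contains one of them.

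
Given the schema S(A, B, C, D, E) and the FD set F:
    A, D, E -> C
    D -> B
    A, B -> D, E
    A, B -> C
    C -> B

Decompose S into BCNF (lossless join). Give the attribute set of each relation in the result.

{A, C, D, E}; {B, D}

Candidate keys of the original relation: {A, B}, {A, C}, {A, D}.
{A, B, C, D, E}: {D} determines {B, D} here but is not a superkey — split on D -> B, giving {B, D} and {A, C, D, E}.
{B, D}: every determinant is a superkey — BCNF.
{A, C, D, E}: every determinant is a superkey — BCNF.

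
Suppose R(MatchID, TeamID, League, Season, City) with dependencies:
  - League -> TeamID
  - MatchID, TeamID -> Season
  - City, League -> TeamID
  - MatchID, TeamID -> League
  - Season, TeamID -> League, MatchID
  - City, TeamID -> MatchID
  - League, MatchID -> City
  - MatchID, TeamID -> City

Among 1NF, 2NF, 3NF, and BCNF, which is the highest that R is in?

3NF

Candidate keys: {City, League}, {City, TeamID}, {League, MatchID}, {League, Season}, {MatchID, TeamID}, {Season, TeamID}. Prime attributes: {City, League, MatchID, Season, TeamID}.
League -> TeamID: {League}⁺ = {League, TeamID}, which is not all of the attributes, so the left side is not a superkey — BCNF is violated.
Its right-hand attributes {TeamID} are all prime, as are those of every other non-superkey FD — the relation is in 3NF.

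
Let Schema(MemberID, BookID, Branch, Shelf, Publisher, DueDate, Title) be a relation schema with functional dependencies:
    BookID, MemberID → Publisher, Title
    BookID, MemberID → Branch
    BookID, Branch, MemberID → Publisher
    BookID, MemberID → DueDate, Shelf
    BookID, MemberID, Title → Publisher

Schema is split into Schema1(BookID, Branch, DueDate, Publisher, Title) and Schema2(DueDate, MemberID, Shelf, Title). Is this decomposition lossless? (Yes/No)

No

The shared attributes are {DueDate, Title} and {DueDate, Title}⁺ = {DueDate, Title}.
Schema1 ⊄ {DueDate, Title} and Schema2 ⊄ {DueDate, Title}, so the split is lossy.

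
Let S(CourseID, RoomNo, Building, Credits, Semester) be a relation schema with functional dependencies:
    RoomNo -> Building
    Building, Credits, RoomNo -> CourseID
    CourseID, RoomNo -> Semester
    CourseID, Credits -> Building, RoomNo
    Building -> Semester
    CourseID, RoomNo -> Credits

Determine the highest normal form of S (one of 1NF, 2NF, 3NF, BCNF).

Candidate keys: {CourseID, Credits}, {CourseID, RoomNo}, {Credits, RoomNo}. Prime attributes: {CourseID, Credits, RoomNo}.
RoomNo -> Building breaks BCNF: {RoomNo}⁺ = {Building, RoomNo, Semester}, so {RoomNo} is not a superkey.
RoomNo -> Building has non-prime {Building} on the right and a non-superkey on the left, so 3NF fails.
The proper key subset {RoomNo} of {CourseID, RoomNo} determines non-prime {Building, Semester}, so the relation is not even in 2NF.

1NF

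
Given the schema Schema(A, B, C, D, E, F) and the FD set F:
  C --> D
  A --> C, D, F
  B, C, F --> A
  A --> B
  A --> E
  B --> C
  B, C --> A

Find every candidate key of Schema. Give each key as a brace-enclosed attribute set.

Closure of {A} is {A, B, C, D, E, F}, the whole schema; {A} is a candidate key.
Closure of {B} is {A, B, C, D, E, F}, the whole schema; {B} is a candidate key.
Any other superkey properly contains one of these, so there are no further candidate keys.

{A}, {B}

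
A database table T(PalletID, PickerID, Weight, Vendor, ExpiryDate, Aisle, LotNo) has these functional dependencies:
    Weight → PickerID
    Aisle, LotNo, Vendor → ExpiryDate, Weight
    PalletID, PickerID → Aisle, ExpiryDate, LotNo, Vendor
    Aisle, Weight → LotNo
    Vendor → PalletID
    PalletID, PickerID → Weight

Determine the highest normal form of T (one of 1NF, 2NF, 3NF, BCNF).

Candidate keys: {Aisle, LotNo, Vendor}, {PalletID, PickerID}, {PalletID, Weight}, {PickerID, Vendor}, {Vendor, Weight}. Prime attributes: {Aisle, LotNo, PalletID, PickerID, Vendor, Weight}.
Weight → PickerID breaks BCNF: {Weight}⁺ = {PickerID, Weight}, so {Weight} is not a superkey.
But every attribute on its right side ({PickerID}) is prime, and the same holds for every other non-superkey FD, so 3NF still holds.

3NF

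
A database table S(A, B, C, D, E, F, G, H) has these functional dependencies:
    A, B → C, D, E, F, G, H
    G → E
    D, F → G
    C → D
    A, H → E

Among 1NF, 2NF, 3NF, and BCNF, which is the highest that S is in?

2NF

Candidate key: {A, B}. Prime attributes: {A, B}.
G → E: {G}⁺ = {E, G}, which is not all of the attributes, so the left side is not a superkey — BCNF is violated.
Because {E} is non-prime and the left side of G → E is not a superkey, the relation is not in 3NF.
Checking every proper subset of each key, none determines a non-prime attribute — 2NF is satisfied.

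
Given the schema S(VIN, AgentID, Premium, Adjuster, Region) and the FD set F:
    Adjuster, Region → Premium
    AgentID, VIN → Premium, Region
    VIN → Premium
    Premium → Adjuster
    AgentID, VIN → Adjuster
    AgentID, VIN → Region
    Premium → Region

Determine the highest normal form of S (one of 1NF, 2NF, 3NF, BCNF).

1NF

Candidate key: {AgentID, VIN}. Prime attributes: {AgentID, VIN}.
Adjuster, Region → Premium: {Adjuster, Region}⁺ = {Adjuster, Premium, Region}, which is not all of the attributes, so the left side is not a superkey — BCNF is violated.
Because {Premium} is non-prime and the left side of Adjuster, Region → Premium is not a superkey, the relation is not in 3NF.
The proper key subset {VIN} of {AgentID, VIN} determines non-prime {Adjuster, Premium, Region}, so the relation is not even in 2NF.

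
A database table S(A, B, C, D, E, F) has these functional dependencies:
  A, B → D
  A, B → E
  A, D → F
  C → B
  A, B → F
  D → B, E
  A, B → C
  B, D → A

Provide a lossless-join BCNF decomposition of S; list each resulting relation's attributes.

{A, C, D, E, F}; {B, C}

Candidate keys of the original relation: {A, B}, {A, C}, {D}.
In {A, B, C, D, E, F}, {C} is not a superkey ({C}⁺ restricted to this set is {B, C}), so split on C → B into {B, C} and {A, C, D, E, F}.
{B, C} has no BCNF violation.
{A, C, D, E, F} has no BCNF violation.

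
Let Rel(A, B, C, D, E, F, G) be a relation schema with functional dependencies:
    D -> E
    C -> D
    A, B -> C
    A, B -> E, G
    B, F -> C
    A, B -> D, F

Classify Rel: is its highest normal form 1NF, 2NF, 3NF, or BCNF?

Candidate key: {A, B}. Prime attributes: {A, B}.
D -> E breaks BCNF: {D}⁺ = {D, E}, so {D} is not a superkey.
D -> E has non-prime {E} on the right and a non-superkey on the left, so 3NF fails.
No proper subset of a key has a non-prime attribute in its closure, so there is no partial dependency; 2NF holds.

2NF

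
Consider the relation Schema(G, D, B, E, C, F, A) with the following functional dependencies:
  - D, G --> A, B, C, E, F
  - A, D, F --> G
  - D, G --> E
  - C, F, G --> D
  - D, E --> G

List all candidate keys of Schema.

{A, D, F}, {C, F, G}, {D, E}, {D, G}

{D, E}⁺ = {A, B, C, D, E, F, G} — all of the relation — so {D, E} is a candidate key.
{D, G}⁺ = {A, B, C, D, E, F, G} — all of the relation — so {D, G} is a candidate key.
{A, D, F}⁺ = {A, B, C, D, E, F, G} — all of the relation — so {A, D, F} is a candidate key.
{C, F, G}⁺ = {A, B, C, D, E, F, G} — all of the relation — so {C, F, G} is a candidate key.
No proper subset of any of these is a key, and no other minimal superkey exists.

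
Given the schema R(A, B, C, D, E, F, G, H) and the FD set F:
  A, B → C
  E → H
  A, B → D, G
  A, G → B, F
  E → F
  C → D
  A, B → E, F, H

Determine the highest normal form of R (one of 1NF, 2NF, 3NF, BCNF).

2NF

Candidate keys: {A, B}, {A, G}. Prime attributes: {A, B, G}.
E → H breaks BCNF: {E}⁺ = {E, F, H}, so {E} is not a superkey.
Because {H} is non-prime and the left side of E → H is not a superkey, the relation is not in 3NF.
Checking every proper subset of each key, none determines a non-prime attribute — 2NF is satisfied.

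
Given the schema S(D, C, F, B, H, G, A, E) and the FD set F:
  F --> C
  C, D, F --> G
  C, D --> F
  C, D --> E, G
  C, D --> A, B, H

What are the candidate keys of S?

{D} never appears on the right of any FD, so every key must include it.
{C, D} is a candidate key since {C, D}⁺ = {A, B, C, D, E, F, G, H} covers every attribute.
{D, F} is a candidate key since {D, F}⁺ = {A, B, C, D, E, F, G, H} covers every attribute.
No proper subset of any of these is a key, and no other minimal superkey exists.

{C, D}, {D, F}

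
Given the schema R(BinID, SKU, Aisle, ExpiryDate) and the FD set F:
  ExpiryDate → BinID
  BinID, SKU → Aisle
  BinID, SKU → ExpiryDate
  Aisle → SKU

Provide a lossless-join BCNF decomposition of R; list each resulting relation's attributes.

Candidate keys of the original relation: {Aisle, BinID}, {Aisle, ExpiryDate}, {BinID, SKU}, {ExpiryDate, SKU}.
{Aisle, BinID, ExpiryDate, SKU}: {ExpiryDate} determines {BinID, ExpiryDate} here but is not a superkey — split on ExpiryDate → BinID, giving {BinID, ExpiryDate} and {Aisle, ExpiryDate, SKU}.
{BinID, ExpiryDate} is in BCNF.
{Aisle, ExpiryDate, SKU}: {Aisle} determines {Aisle, SKU} here but is not a superkey — split on Aisle → SKU, giving {Aisle, SKU} and {Aisle, ExpiryDate}.
{Aisle, SKU} is in BCNF.
{Aisle, ExpiryDate} is in BCNF.

{Aisle, ExpiryDate}; {Aisle, SKU}; {BinID, ExpiryDate}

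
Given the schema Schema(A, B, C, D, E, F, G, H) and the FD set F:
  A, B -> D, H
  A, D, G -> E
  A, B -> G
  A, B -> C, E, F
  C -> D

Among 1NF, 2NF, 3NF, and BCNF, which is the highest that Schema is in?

Candidate key: {A, B}. Prime attributes: {A, B}.
A, D, G -> E: {A, D, G}⁺ = {A, D, E, G}, which is not all of the attributes, so the left side is not a superkey — BCNF is violated.
A, D, G -> E determines the non-prime attribute {E} from a non-superkey — 3NF is violated.
No proper subset of a key has a non-prime attribute in its closure, so there is no partial dependency; 2NF holds.

2NF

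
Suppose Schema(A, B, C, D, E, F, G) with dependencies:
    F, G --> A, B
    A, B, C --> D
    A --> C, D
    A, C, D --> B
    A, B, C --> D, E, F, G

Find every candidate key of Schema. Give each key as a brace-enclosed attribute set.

{A}⁺ = {A, B, C, D, E, F, G} — all of the relation — so {A} is a candidate key.
{F, G}⁺ = {A, B, C, D, E, F, G} — all of the relation — so {F, G} is a candidate key.
These are minimal and exhaustive — every other superkey contains one of them.

{A}, {F, G}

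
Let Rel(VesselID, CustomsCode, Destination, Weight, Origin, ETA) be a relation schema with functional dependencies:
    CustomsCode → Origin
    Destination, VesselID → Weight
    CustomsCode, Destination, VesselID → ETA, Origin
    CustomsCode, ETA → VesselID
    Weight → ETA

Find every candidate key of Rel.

{CustomsCode, Destination} never appear on the right of any FD, so every key must include all of them.
{CustomsCode, Destination, ETA}⁺ = {CustomsCode, Destination, ETA, Origin, VesselID, Weight} — all of the relation — so {CustomsCode, Destination, ETA} is a candidate key.
{CustomsCode, Destination, VesselID}⁺ = {CustomsCode, Destination, ETA, Origin, VesselID, Weight} — all of the relation — so {CustomsCode, Destination, VesselID} is a candidate key.
{CustomsCode, Destination, Weight}⁺ = {CustomsCode, Destination, ETA, Origin, VesselID, Weight} — all of the relation — so {CustomsCode, Destination, Weight} is a candidate key.
Any other superkey properly contains one of these, so there are no further candidate keys.

{CustomsCode, Destination, ETA}, {CustomsCode, Destination, VesselID}, {CustomsCode, Destination, Weight}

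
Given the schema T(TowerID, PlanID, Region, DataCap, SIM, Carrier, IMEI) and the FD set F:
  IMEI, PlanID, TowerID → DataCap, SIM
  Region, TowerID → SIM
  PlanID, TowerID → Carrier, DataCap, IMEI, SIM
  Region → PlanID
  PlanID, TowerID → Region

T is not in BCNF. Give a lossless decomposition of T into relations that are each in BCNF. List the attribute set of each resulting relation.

Candidate keys of the original relation: {PlanID, TowerID}, {Region, TowerID}.
Within {Carrier, DataCap, IMEI, PlanID, Region, SIM, TowerID}: {Region}⁺ ∩ {Carrier, DataCap, IMEI, PlanID, Region, SIM, TowerID} = {PlanID, Region}, not the whole set, so Region → PlanID violates BCNF; decompose into {PlanID, Region} and {Carrier, DataCap, IMEI, Region, SIM, TowerID}.
{PlanID, Region} is in BCNF.
{Carrier, DataCap, IMEI, Region, SIM, TowerID} is in BCNF.

{Carrier, DataCap, IMEI, Region, SIM, TowerID}; {PlanID, Region}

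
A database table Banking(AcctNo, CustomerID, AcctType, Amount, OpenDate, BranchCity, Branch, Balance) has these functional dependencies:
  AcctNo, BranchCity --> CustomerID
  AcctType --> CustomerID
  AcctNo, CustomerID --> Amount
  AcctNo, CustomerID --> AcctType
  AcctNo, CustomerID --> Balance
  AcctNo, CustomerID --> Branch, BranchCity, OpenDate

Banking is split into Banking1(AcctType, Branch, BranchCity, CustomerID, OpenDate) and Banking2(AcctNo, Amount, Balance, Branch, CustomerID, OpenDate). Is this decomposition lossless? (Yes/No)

Banking1 ∩ Banking2 = {Branch, CustomerID, OpenDate}; its closure under F is {Branch, CustomerID, OpenDate}.
Banking1 ⊄ {Branch, CustomerID, OpenDate} and Banking2 ⊄ {Branch, CustomerID, OpenDate}, so the split is lossy.

No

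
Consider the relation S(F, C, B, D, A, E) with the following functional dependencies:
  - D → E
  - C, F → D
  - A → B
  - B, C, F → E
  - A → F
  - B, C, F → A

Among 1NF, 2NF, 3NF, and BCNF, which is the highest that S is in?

Candidate keys: {A, C}, {B, C, F}. Prime attributes: {A, B, C, F}.
For D → E we have {D}⁺ = {D, E}; {D} is not a superkey, so BCNF fails.
D → E has non-prime {E} on the right and a non-superkey on the left, so 3NF fails.
{C, F} is a proper subset of the key {B, C, F}, and {C, F}⁺ contains the non-prime attributes {D, E} — a partial dependency, so 2NF is violated.

1NF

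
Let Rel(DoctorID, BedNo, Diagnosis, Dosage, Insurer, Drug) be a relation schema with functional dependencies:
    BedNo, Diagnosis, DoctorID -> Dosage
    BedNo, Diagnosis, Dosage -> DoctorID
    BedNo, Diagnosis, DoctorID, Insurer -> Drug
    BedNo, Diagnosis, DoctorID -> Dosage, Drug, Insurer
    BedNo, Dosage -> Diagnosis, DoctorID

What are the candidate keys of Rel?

Attributes never on any right-hand side: {BedNo} — every candidate key must contain it.
{BedNo, Dosage}⁺ = {BedNo, Diagnosis, DoctorID, Dosage, Drug, Insurer}, which is every attribute, so {BedNo, Dosage} is a candidate key.
{BedNo, Diagnosis, DoctorID}⁺ = {BedNo, Diagnosis, DoctorID, Dosage, Drug, Insurer}, which is every attribute, so {BedNo, Diagnosis, DoctorID} is a candidate key.
No proper subset of any of these is a key, and no other minimal superkey exists.

{BedNo, Diagnosis, DoctorID}, {BedNo, Dosage}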